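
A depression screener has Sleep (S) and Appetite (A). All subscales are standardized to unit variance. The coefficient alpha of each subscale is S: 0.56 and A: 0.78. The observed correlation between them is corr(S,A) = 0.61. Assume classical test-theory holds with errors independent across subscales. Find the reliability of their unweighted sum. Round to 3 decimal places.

Var(S+A) = 2 + 2·[0.61] = 2 + 1.22 = 3.22.
With uncorrelated errors the cross-covariances are all true-score covariance, so they carry over unchanged; only the diagonal terms shrink to ρᵢσᵢ².
True-score variance = [0.56 + 0.78] + 1.22 = 1.34 + 1.22 = 2.56.
Reliability = 2.56 / 3.22 = 0.795.

0.795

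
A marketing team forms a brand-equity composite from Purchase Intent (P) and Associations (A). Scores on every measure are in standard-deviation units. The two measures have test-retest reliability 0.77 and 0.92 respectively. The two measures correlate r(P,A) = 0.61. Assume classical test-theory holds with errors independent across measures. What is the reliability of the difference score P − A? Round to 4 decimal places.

0.6026

Var(P−A) = 1 + 1 − 2·0.61 = 2 − 1.22 = 0.78.
Because errors are independent across components, Cov(Tᵢ,Tⱼ) = Cov(Xᵢ,Xⱼ); the off-diagonal part of the true-score variance is the same as above.
True-score variance = [0.77 + 0.92] − 1.22 = 1.69 − 1.22 = 0.47.
Reliability = 0.47 / 0.78 = 0.6026.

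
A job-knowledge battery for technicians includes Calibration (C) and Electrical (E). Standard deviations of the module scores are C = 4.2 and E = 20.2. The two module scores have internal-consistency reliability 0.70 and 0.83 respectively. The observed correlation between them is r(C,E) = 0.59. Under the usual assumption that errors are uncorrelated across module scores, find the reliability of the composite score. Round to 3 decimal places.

0.858

Var(C+E) = 4.2² + 20.2² + 2·[4.2·20.2·0.59] = 425.68 + 100.111 = 525.791.
Under uncorrelated errors the observed covariances equal the true-score covariances, so only the own-variance terms attenuate.
True-score variance = [4.2²·0.70 + 20.2²·0.83] + 100.111 = 351.021 + 100.111 = 451.132.
Reliability = 451.132 / 525.791 = 0.858.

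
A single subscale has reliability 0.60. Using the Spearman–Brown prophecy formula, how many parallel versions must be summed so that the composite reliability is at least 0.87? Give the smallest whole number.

5

k ≥ ρ*(1−ρ₁)/(ρ₁(1−ρ*)) = 0.87·0.40 / (0.60·0.13) = 4.462.
Smallest integer k = 5.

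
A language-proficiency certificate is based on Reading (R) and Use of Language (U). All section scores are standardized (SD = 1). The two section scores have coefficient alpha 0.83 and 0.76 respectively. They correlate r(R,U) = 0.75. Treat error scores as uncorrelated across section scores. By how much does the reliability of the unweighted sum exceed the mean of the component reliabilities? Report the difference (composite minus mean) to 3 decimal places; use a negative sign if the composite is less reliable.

0.088

Var(sum) = 2 + 1.5 = 3.5; true-score variance = 1.59 + 1.5 = 3.09; composite reliability = 0.8829.
Mean component reliability = 0.7950.
Difference = 0.8829 − 0.7950 = 0.088.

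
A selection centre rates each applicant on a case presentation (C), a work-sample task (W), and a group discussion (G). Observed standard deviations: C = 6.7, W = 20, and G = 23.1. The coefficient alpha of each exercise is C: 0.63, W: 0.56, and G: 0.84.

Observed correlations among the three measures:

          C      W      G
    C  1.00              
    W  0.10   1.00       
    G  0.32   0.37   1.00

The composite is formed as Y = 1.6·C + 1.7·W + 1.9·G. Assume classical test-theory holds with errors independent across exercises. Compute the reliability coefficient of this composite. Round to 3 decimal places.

Var(Y) = 1.6²·6.7² + 1.7²·20² + 1.9²·23.1² + 2·[2.72·6.7·20·0.10 + 3.04·6.7·23.1·0.32 + 3.23·20·23.1·0.37] = 3197.25 + 1478.29 = 4675.54.
Because errors are independent across components, Cov(Tᵢ,Tⱼ) = Cov(Xᵢ,Xⱼ); the off-diagonal part of the true-score variance is the same as above.
True-score variance = [1.6²·6.7²·0.63 + 1.7²·20²·0.56 + 1.9²·23.1²·0.84] + 1478.29 = 2337.88 + 1478.29 = 3816.17.
Reliability = 3816.17 / 4675.54 = 0.816.

0.816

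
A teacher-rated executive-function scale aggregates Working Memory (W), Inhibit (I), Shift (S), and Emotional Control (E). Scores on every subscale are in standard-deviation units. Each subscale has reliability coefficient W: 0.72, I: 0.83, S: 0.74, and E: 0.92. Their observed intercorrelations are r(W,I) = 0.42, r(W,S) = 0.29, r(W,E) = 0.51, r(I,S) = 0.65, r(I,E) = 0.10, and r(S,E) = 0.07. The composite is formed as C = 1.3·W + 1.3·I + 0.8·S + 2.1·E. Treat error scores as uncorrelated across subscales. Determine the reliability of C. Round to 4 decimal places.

0.9167

Var(C) = 1.3² + 1.3² + 0.8² + 2.1² + 2·[1.69·0.42 + 1.04·0.29 + 2.73·0.51 + 1.04·0.65 + 2.73·0.10 + 1.68·0.07] = 8.43 + 6.9406 = 15.3706.
Under uncorrelated errors the observed covariances equal the true-score covariances, so only the own-variance terms attenuate.
True-score variance = [1.3²·0.72 + 1.3²·0.83 + 0.8²·0.74 + 2.1²·0.92] + 6.9406 = 7.1503 + 6.9406 = 14.0909.
Reliability = 14.0909 / 15.3706 = 0.9167.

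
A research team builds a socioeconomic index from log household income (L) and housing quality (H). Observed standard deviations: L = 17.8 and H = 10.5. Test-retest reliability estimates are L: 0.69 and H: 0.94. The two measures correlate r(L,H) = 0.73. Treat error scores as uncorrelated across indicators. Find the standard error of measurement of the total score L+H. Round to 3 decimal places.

10.239

Var(total) = 427.09 + 272.874 = 699.964.
True-score variance = 322.255 + 272.874 = 595.129, so reliability = 0.8502.
Error variance = 699.964 − 595.129 = 104.835; SEM = √104.835 = 10.239.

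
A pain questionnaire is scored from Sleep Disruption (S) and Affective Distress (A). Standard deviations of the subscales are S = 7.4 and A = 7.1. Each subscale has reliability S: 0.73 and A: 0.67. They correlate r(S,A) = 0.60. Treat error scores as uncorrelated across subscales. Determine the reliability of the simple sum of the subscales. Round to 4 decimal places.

0.8132

Var(S+A) = 7.4² + 7.1² + 2·[7.4·7.1·0.60] = 105.17 + 63.048 = 168.218.
With uncorrelated errors the cross-covariances are all true-score covariance, so they carry over unchanged; only the diagonal terms shrink to ρᵢσᵢ².
True-score variance = [7.4²·0.73 + 7.1²·0.67] + 63.048 = 73.7495 + 63.048 = 136.798.
Reliability = 136.798 / 168.218 = 0.8132.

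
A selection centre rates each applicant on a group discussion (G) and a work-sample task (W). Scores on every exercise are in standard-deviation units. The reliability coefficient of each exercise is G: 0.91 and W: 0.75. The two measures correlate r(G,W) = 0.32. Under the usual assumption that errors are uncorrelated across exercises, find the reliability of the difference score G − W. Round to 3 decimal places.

Var(G−W) = 1 + 1 − 2·0.32 = 2 − 0.64 = 1.36.
With uncorrelated errors the cross-covariances are all true-score covariance, so they carry over unchanged; only the diagonal terms shrink to ρᵢσᵢ².
True-score variance = [0.91 + 0.75] − 0.64 = 1.66 − 0.64 = 1.02.
Reliability = 1.02 / 1.36 = 0.750.

0.750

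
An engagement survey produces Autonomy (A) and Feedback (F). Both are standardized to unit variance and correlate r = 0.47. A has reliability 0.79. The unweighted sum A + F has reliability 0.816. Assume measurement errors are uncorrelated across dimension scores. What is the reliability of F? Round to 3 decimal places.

0.669

Var(A+F) = 2 + 2·0.47 = 2.940.
True-score variance = ρ_A + ρ_F + 2·0.47, so 0.816 = (0.79 + ρ_F + 0.94) / 2.940.
ρ_F = 0.816·2.940 − 0.79 − 0.94 = 0.669.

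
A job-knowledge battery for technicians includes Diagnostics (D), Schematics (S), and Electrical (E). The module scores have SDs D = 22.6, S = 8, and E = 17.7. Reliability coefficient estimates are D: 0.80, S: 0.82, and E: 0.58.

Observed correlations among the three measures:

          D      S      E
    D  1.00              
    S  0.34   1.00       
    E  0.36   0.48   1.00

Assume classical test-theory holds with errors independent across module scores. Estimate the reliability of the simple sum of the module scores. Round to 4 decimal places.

Var(D+S+E) = 22.6² + 8² + 17.7² + 2·[22.6·8·0.34 + 22.6·17.7·0.36 + 8·17.7·0.48] = 888.05 + 546.894 = 1434.94.
With uncorrelated errors the cross-covariances are all true-score covariance, so they carry over unchanged; only the diagonal terms shrink to ρᵢσᵢ².
True-score variance = [22.6²·0.80 + 8²·0.82 + 17.7²·0.58] + 546.894 = 642.796 + 546.894 = 1189.69.
Reliability = 1189.69 / 1434.94 = 0.8291.

0.8291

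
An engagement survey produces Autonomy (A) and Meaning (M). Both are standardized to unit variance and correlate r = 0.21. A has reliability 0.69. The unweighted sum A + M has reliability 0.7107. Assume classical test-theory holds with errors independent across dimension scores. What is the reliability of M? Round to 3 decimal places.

Var(A+M) = 2 + 2·0.21 = 2.420.
True-score variance = ρ_A + ρ_M + 2·0.21, so 0.7107 = (0.69 + ρ_M + 0.42) / 2.420.
ρ_M = 0.7107·2.420 − 0.69 − 0.42 = 0.610.

0.610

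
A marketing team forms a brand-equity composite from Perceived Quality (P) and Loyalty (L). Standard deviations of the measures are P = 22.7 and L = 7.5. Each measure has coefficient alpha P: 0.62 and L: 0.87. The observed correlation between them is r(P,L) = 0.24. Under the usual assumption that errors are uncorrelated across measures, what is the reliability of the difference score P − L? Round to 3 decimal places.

0.585

Var(P−L) = 22.7² + 7.5² − 2·22.7·7.5·0.24 = 571.54 − 81.72 = 489.82.
With uncorrelated errors the cross-covariances are all true-score covariance, so they carry over unchanged; only the diagonal terms shrink to ρᵢσᵢ².
True-score variance = [22.7²·0.62 + 7.5²·0.87] − 81.72 = 368.417 − 81.72 = 286.697.
Reliability = 286.697 / 489.82 = 0.585.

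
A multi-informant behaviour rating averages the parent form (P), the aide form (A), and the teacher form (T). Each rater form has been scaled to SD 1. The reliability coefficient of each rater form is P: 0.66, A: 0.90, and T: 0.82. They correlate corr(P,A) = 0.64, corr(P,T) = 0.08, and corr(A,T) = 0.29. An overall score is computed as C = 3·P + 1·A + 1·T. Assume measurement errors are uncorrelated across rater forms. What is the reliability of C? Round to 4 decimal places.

Var(C) = 3² + 1 + 1 + 2·[3·0.64 + 3·0.08 + 0.29] = 11 + 4.9 = 15.9.
With uncorrelated errors the cross-covariances are all true-score covariance, so they carry over unchanged; only the diagonal terms shrink to ρᵢσᵢ².
True-score variance = [3²·0.66 + 0.90 + 0.82] + 4.9 = 7.66 + 4.9 = 12.56.
Reliability = 12.56 / 15.9 = 0.7899.

0.7899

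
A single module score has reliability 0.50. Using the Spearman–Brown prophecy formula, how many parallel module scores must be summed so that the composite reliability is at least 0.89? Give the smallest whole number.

9

k ≥ ρ*(1−ρ₁)/(ρ₁(1−ρ*)) = 0.89·0.50 / (0.50·0.11) = 8.091.
Smallest integer k = 9.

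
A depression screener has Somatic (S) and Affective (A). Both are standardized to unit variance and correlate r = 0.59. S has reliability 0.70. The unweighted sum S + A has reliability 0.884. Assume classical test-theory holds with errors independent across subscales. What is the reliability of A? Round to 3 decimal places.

Var(S+A) = 2 + 2·0.59 = 3.180.
True-score variance = ρ_S + ρ_A + 2·0.59, so 0.884 = (0.70 + ρ_A + 1.18) / 3.180.
ρ_A = 0.884·3.180 − 0.70 − 1.18 = 0.931.

0.931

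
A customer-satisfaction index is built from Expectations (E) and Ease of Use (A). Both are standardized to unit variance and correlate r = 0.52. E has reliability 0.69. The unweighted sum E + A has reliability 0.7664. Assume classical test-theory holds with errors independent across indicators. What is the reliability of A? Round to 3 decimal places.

0.600

Var(E+A) = 2 + 2·0.52 = 3.040.
True-score variance = ρ_E + ρ_A + 2·0.52, so 0.7664 = (0.69 + ρ_A + 1.04) / 3.040.
ρ_A = 0.7664·3.040 − 0.69 − 1.04 = 0.600.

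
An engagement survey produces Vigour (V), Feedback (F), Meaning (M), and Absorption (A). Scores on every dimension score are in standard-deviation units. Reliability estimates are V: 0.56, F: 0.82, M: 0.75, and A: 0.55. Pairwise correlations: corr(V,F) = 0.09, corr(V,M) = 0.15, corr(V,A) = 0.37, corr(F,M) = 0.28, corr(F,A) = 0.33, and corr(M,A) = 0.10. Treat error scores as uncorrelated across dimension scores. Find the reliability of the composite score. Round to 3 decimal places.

0.801

Var(V+F+M+A) = 4 + 2·[0.09 + 0.15 + 0.37 + 0.28 + 0.33 + 0.10] = 4 + 2.64 = 6.64.
Because errors are independent across components, Cov(Tᵢ,Tⱼ) = Cov(Xᵢ,Xⱼ); the off-diagonal part of the true-score variance is the same as above.
True-score variance = [0.56 + 0.82 + 0.75 + 0.55] + 2.64 = 2.68 + 2.64 = 5.32.
Reliability = 5.32 / 6.64 = 0.801.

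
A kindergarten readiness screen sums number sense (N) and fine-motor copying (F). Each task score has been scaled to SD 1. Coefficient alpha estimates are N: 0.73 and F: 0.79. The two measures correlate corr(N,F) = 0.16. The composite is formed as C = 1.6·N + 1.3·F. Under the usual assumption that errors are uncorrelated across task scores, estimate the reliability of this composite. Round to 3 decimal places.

0.787

Var(C) = 1.6² + 1.3² + 2·[2.08·0.16] = 4.25 + 0.6656 = 4.9156.
Because errors are independent across components, Cov(Tᵢ,Tⱼ) = Cov(Xᵢ,Xⱼ); the off-diagonal part of the true-score variance is the same as above.
True-score variance = [1.6²·0.73 + 1.3²·0.79] + 0.6656 = 3.2039 + 0.6656 = 3.8695.
Reliability = 3.8695 / 4.9156 = 0.787.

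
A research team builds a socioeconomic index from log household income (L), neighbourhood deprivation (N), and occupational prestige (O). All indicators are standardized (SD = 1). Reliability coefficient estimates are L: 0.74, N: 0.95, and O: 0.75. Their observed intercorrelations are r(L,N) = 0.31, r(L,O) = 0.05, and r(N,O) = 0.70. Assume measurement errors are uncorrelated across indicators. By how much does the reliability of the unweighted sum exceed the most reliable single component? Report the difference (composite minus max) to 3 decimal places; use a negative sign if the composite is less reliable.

-0.059

Var(sum) = 3 + 2.12 = 5.12; true-score variance = 2.44 + 2.12 = 4.56; composite reliability = 0.8906.
Max component reliability = 0.9500.
Difference = 0.8906 − 0.9500 = -0.059.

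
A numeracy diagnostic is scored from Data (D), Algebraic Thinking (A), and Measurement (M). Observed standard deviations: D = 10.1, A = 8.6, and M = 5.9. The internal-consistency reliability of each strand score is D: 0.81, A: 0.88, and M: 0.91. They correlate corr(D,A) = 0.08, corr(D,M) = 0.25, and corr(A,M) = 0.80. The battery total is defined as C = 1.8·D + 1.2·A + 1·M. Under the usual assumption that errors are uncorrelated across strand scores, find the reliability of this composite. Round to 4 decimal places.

Var(C) = 1.8²·10.1² + 1.2²·8.6² + 5.9² + 2·[2.16·10.1·8.6·0.08 + 1.8·10.1·5.9·0.25 + 1.2·8.6·5.9·0.80] = 471.825 + 181.071 = 652.895.
Under uncorrelated errors the observed covariances equal the true-score covariances, so only the own-variance terms attenuate.
True-score variance = [1.8²·10.1²·0.81 + 1.2²·8.6²·0.88 + 5.9²·0.91] + 181.071 = 393.114 + 181.071 = 574.185.
Reliability = 574.185 / 652.895 = 0.8794.

0.8794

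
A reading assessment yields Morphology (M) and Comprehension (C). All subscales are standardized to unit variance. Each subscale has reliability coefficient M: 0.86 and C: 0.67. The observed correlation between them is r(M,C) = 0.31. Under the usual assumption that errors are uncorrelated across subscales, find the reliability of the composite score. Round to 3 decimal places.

Var(M+C) = 2 + 2·[0.31] = 2 + 0.62 = 2.62.
With uncorrelated errors the cross-covariances are all true-score covariance, so they carry over unchanged; only the diagonal terms shrink to ρᵢσᵢ².
True-score variance = [0.86 + 0.67] + 0.62 = 1.53 + 0.62 = 2.15.
Reliability = 2.15 / 2.62 = 0.821.

0.821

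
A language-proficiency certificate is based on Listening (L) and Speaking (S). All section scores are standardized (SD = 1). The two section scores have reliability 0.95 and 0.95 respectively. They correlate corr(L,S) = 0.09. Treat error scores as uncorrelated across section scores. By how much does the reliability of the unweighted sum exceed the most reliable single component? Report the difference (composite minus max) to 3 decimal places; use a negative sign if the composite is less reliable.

0.004

Var(sum) = 2 + 0.18 = 2.18; true-score variance = 1.9 + 0.18 = 2.08; composite reliability = 0.9541.
Max component reliability = 0.9500.
Difference = 0.9541 − 0.9500 = 0.004.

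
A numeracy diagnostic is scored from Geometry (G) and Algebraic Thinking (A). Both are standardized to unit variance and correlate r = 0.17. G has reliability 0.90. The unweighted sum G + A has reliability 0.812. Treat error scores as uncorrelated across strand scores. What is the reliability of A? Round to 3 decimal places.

0.660

Var(G+A) = 2 + 2·0.17 = 2.340.
True-score variance = ρ_G + ρ_A + 2·0.17, so 0.812 = (0.90 + ρ_A + 0.34) / 2.340.
ρ_A = 0.812·2.340 − 0.90 − 0.34 = 0.660.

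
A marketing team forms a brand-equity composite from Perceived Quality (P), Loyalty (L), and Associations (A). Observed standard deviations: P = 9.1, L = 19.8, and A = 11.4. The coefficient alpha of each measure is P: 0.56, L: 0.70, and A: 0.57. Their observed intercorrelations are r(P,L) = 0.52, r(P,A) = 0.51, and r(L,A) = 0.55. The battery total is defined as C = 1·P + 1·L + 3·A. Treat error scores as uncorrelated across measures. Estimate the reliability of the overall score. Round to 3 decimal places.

Var(C) = 9.1² + 19.8² + 3²·11.4² + 2·[9.1·19.8·0.52 + 3·9.1·11.4·0.51 + 3·19.8·11.4·0.55] = 1644.49 + 1249.71 = 2894.2.
Because errors are independent across components, Cov(Tᵢ,Tⱼ) = Cov(Xᵢ,Xⱼ); the off-diagonal part of the true-score variance is the same as above.
True-score variance = [9.1²·0.56 + 19.8²·0.70 + 3²·11.4²·0.57] + 1249.71 = 987.496 + 1249.71 = 2237.2.
Reliability = 2237.2 / 2894.2 = 0.773.

0.773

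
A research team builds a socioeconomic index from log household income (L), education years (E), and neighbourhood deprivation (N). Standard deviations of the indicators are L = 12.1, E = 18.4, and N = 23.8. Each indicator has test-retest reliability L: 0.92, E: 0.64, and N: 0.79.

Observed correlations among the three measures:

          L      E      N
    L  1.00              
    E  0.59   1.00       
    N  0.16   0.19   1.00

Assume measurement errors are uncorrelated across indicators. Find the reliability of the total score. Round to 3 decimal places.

0.839

Var(L+E+N) = 12.1² + 18.4² + 23.8² + 2·[12.1·18.4·0.59 + 12.1·23.8·0.16 + 18.4·23.8·0.19] = 1051.41 + 521.278 = 1572.69.
With uncorrelated errors the cross-covariances are all true-score covariance, so they carry over unchanged; only the diagonal terms shrink to ρᵢσᵢ².
True-score variance = [12.1²·0.92 + 18.4²·0.64 + 23.8²·0.79] + 521.278 = 798.863 + 521.278 = 1320.14.
Reliability = 1320.14 / 1572.69 = 0.839.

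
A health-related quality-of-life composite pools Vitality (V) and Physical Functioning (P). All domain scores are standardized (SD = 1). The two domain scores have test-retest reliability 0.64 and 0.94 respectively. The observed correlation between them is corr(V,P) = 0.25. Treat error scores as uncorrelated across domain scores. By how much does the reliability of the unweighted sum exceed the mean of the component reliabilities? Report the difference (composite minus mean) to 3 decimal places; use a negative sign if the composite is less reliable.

0.042

Var(sum) = 2 + 0.5 = 2.5; true-score variance = 1.58 + 0.5 = 2.08; composite reliability = 0.8320.
Mean component reliability = 0.7900.
Difference = 0.8320 − 0.7900 = 0.042.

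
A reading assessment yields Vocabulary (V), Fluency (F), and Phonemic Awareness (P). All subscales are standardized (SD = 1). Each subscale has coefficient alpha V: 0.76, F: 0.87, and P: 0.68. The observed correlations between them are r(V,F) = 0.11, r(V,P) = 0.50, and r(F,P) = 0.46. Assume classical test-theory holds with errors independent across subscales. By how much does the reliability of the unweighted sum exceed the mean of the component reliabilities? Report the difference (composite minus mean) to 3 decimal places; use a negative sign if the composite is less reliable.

0.096

Var(sum) = 3 + 2.14 = 5.14; true-score variance = 2.31 + 2.14 = 4.45; composite reliability = 0.8658.
Mean component reliability = 0.7700.
Difference = 0.8658 − 0.7700 = 0.096.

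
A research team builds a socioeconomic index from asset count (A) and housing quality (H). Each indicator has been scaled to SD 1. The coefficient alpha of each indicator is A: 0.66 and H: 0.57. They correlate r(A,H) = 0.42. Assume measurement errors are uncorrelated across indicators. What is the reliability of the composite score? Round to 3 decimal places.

Var(A+H) = 2 + 2·[0.42] = 2 + 0.84 = 2.84.
Because errors are independent across components, Cov(Tᵢ,Tⱼ) = Cov(Xᵢ,Xⱼ); the off-diagonal part of the true-score variance is the same as above.
True-score variance = [0.66 + 0.57] + 0.84 = 1.23 + 0.84 = 2.07.
Reliability = 2.07 / 2.84 = 0.729.

0.729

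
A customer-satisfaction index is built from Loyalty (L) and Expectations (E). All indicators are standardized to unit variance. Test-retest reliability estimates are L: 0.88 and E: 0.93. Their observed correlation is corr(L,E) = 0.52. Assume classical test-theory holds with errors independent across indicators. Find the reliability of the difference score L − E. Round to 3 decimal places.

0.802

Var(L−E) = 1 + 1 − 2·0.52 = 2 − 1.04 = 0.96.
Under uncorrelated errors the observed covariances equal the true-score covariances, so only the own-variance terms attenuate.
True-score variance = [0.88 + 0.93] − 1.04 = 1.81 − 1.04 = 0.77.
Reliability = 0.77 / 0.96 = 0.802.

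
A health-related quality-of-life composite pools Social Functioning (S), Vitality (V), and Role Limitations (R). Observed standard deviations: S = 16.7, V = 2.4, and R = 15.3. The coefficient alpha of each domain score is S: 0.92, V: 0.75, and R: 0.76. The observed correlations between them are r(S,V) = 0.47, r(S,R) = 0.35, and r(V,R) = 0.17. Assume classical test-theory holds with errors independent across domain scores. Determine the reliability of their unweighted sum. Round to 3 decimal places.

0.893

Var(S+V+R) = 16.7² + 2.4² + 15.3² + 2·[16.7·2.4·0.47 + 16.7·15.3·0.35 + 2.4·15.3·0.17] = 518.74 + 229.017 = 747.757.
Because errors are independent across components, Cov(Tᵢ,Tⱼ) = Cov(Xᵢ,Xⱼ); the off-diagonal part of the true-score variance is the same as above.
True-score variance = [16.7²·0.92 + 2.4²·0.75 + 15.3²·0.76] + 229.017 = 438.807 + 229.017 = 667.824.
Reliability = 667.824 / 747.757 = 0.893.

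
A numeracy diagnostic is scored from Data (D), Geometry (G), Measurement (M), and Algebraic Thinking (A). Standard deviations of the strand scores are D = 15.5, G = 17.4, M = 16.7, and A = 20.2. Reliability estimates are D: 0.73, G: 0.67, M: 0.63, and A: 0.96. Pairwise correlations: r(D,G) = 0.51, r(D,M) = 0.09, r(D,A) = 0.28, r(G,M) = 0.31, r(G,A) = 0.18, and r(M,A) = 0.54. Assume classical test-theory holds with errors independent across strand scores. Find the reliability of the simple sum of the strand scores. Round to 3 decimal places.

Var(D+G+M+A) = 15.5² + 17.4² + 16.7² + 20.2² + 2·[15.5·17.4·0.51 + 15.5·16.7·0.09 + 15.5·20.2·0.28 + 17.4·16.7·0.31 + 17.4·20.2·0.18 + 16.7·20.2·0.54] = 1229.94 + 1168.04 = 2397.98.
Because errors are independent across components, Cov(Tᵢ,Tⱼ) = Cov(Xᵢ,Xⱼ); the off-diagonal part of the true-score variance is the same as above.
True-score variance = [15.5²·0.73 + 17.4²·0.67 + 16.7²·0.63 + 20.2²·0.96] + 1168.04 = 945.651 + 1168.04 = 2113.69.
Reliability = 2113.69 / 2397.98 = 0.881.

0.881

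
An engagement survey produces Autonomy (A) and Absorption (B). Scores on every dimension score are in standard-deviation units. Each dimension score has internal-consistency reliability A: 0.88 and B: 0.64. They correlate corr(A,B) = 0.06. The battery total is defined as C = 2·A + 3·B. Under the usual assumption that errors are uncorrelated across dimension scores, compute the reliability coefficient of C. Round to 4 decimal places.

0.7289

Var(C) = 2² + 3² + 2·[6·0.06] = 13 + 0.72 = 13.72.
Under uncorrelated errors the observed covariances equal the true-score covariances, so only the own-variance terms attenuate.
True-score variance = [2²·0.88 + 3²·0.64] + 0.72 = 9.28 + 0.72 = 10.
Reliability = 10 / 13.72 = 0.7289.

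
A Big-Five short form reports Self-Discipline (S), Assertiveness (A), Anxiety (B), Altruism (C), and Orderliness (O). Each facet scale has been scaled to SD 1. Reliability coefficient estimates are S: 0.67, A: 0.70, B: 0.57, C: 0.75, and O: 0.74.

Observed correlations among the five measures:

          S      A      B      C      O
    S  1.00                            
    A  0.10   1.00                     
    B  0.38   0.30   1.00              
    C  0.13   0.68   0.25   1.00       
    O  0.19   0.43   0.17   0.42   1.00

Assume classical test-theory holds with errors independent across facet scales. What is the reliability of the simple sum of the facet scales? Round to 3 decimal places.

Var(S+A+B+C+O) = 5 + 2·[0.10 + 0.38 + 0.13 + 0.19 + 0.30 + 0.68 + 0.43 + 0.25 + 0.17 + 0.42] = 5 + 6.1 = 11.1.
With uncorrelated errors the cross-covariances are all true-score covariance, so they carry over unchanged; only the diagonal terms shrink to ρᵢσᵢ².
True-score variance = [0.67 + 0.70 + 0.57 + 0.75 + 0.74] + 6.1 = 3.43 + 6.1 = 9.53.
Reliability = 9.53 / 11.1 = 0.859.

0.859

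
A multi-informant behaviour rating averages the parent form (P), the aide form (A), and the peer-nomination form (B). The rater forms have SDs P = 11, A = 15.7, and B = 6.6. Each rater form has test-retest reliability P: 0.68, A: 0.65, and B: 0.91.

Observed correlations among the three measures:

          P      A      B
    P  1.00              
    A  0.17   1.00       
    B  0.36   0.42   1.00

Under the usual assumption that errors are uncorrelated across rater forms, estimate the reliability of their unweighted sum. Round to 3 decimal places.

0.788

Var(P+A+B) = 11² + 15.7² + 6.6² + 2·[11·15.7·0.17 + 11·6.6·0.36 + 15.7·6.6·0.42] = 411.05 + 198.031 = 609.081.
Because errors are independent across components, Cov(Tᵢ,Tⱼ) = Cov(Xᵢ,Xⱼ); the off-diagonal part of the true-score variance is the same as above.
True-score variance = [11²·0.68 + 15.7²·0.65 + 6.6²·0.91] + 198.031 = 282.138 + 198.031 = 480.169.
Reliability = 480.169 / 609.081 = 0.788.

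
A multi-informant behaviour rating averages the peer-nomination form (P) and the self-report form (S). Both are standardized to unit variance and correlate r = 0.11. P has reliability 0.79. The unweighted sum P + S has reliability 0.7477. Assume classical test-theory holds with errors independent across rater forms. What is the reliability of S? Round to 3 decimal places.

0.650

Var(P+S) = 2 + 2·0.11 = 2.220.
True-score variance = ρ_P + ρ_S + 2·0.11, so 0.7477 = (0.79 + ρ_S + 0.22) / 2.220.
ρ_S = 0.7477·2.220 − 0.79 − 0.22 = 0.650.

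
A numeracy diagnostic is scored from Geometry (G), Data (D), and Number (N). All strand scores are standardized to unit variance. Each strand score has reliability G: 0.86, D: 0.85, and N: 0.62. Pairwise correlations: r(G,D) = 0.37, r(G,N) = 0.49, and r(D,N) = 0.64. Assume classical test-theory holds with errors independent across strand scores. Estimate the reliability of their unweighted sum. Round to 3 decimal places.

Var(G+D+N) = 3 + 2·[0.37 + 0.49 + 0.64] = 3 + 3 = 6.
Because errors are independent across components, Cov(Tᵢ,Tⱼ) = Cov(Xᵢ,Xⱼ); the off-diagonal part of the true-score variance is the same as above.
True-score variance = [0.86 + 0.85 + 0.62] + 3 = 2.33 + 3 = 5.33.
Reliability = 5.33 / 6 = 0.888.

0.888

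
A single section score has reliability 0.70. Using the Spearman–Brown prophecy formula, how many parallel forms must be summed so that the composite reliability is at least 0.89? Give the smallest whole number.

k ≥ ρ*(1−ρ₁)/(ρ₁(1−ρ*)) = 0.89·0.30 / (0.70·0.11) = 3.468.
Smallest integer k = 4.

4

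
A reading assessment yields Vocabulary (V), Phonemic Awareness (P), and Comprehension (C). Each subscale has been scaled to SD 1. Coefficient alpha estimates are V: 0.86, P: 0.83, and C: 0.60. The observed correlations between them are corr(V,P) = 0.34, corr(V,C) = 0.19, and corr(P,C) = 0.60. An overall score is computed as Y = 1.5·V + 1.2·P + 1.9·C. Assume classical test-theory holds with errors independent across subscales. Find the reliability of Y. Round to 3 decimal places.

0.838

Var(Y) = 1.5² + 1.2² + 1.9² + 2·[1.8·0.34 + 2.85·0.19 + 2.28·0.60] = 7.3 + 5.043 = 12.343.
Under uncorrelated errors the observed covariances equal the true-score covariances, so only the own-variance terms attenuate.
True-score variance = [1.5²·0.86 + 1.2²·0.83 + 1.9²·0.60] + 5.043 = 5.2962 + 5.043 = 10.3392.
Reliability = 10.3392 / 12.343 = 0.838.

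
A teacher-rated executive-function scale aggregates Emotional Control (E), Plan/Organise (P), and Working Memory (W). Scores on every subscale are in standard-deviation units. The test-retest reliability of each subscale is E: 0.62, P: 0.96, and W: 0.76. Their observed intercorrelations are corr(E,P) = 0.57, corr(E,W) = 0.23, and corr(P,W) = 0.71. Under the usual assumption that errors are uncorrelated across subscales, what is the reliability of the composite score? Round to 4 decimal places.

0.8904

Var(E+P+W) = 3 + 2·[0.57 + 0.23 + 0.71] = 3 + 3.02 = 6.02.
With uncorrelated errors the cross-covariances are all true-score covariance, so they carry over unchanged; only the diagonal terms shrink to ρᵢσᵢ².
True-score variance = [0.62 + 0.96 + 0.76] + 3.02 = 2.34 + 3.02 = 5.36.
Reliability = 5.36 / 6.02 = 0.8904.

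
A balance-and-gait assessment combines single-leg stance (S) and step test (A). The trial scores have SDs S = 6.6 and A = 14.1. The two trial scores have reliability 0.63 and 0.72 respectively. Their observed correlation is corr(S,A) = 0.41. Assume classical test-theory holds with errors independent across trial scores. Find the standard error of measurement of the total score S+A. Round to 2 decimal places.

8.47

Var(total) = 242.37 + 76.3092 = 318.679.
True-score variance = 170.586 + 76.3092 = 246.895, so reliability = 0.7747.
Error variance = 318.679 − 246.895 = 71.784; SEM = √71.784 = 8.47.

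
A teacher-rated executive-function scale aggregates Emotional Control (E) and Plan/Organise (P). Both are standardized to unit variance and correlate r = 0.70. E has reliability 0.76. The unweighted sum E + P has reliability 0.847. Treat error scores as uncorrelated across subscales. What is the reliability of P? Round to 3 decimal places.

0.720

Var(E+P) = 2 + 2·0.70 = 3.400.
True-score variance = ρ_E + ρ_P + 2·0.70, so 0.847 = (0.76 + ρ_P + 1.40) / 3.400.
ρ_P = 0.847·3.400 − 0.76 − 1.40 = 0.720.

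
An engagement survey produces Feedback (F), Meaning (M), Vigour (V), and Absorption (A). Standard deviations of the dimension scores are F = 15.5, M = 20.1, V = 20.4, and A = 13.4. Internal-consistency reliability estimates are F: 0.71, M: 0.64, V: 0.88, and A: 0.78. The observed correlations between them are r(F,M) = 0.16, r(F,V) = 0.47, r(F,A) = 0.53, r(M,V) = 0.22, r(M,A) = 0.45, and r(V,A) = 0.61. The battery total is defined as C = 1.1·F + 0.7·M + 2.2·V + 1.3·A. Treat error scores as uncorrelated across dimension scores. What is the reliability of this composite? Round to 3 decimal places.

Var(C) = 1.1²·15.5² + 0.7²·20.1² + 2.2²·20.4² + 1.3²·13.4² + 2·[0.77·15.5·20.1·0.16 + 2.42·15.5·20.4·0.47 + 1.43·15.5·13.4·0.53 + 1.54·20.1·20.4·0.22 + 0.91·20.1·13.4·0.45 + 2.86·20.4·13.4·0.61] = 2806.34 + 2563.13 = 5369.47.
Because errors are independent across components, Cov(Tᵢ,Tⱼ) = Cov(Xᵢ,Xⱼ); the off-diagonal part of the true-score variance is the same as above.
True-score variance = [1.1²·15.5²·0.71 + 0.7²·20.1²·0.64 + 2.2²·20.4²·0.88 + 1.3²·13.4²·0.78] + 2563.13 = 2342.3 + 2563.13 = 4905.43.
Reliability = 4905.43 / 5369.47 = 0.914.

0.914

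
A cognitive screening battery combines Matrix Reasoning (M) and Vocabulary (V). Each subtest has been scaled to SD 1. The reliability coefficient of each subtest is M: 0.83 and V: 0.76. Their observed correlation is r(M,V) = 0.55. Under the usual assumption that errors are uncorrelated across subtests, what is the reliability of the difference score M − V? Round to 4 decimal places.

0.5444

Var(M−V) = 1 + 1 − 2·0.55 = 2 − 1.1 = 0.9.
Because errors are independent across components, Cov(Tᵢ,Tⱼ) = Cov(Xᵢ,Xⱼ); the off-diagonal part of the true-score variance is the same as above.
True-score variance = [0.83 + 0.76] − 1.1 = 1.59 − 1.1 = 0.49.
Reliability = 0.49 / 0.9 = 0.5444.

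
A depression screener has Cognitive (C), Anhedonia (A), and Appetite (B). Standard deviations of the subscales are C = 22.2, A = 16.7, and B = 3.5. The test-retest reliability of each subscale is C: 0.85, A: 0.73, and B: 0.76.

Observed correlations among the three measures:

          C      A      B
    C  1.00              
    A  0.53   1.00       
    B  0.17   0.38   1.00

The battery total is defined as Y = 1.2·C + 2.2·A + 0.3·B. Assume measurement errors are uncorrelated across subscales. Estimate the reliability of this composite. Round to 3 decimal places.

0.850

Var(Y) = 1.2²·22.2² + 2.2²·16.7² + 0.3²·3.5² + 2·[2.64·22.2·16.7·0.53 + 0.36·22.2·3.5·0.17 + 0.66·16.7·3.5·0.38] = 2060.62 + 1076.31 = 3136.93.
With uncorrelated errors the cross-covariances are all true-score covariance, so they carry over unchanged; only the diagonal terms shrink to ρᵢσᵢ².
True-score variance = [1.2²·22.2²·0.85 + 2.2²·16.7²·0.73 + 0.3²·3.5²·0.76] + 1076.31 = 1589.45 + 1076.31 = 2665.76.
Reliability = 2665.76 / 3136.93 = 0.850.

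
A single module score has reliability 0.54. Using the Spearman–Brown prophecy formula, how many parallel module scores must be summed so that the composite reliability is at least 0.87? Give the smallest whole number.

6

k ≥ ρ*(1−ρ₁)/(ρ₁(1−ρ*)) = 0.87·0.46 / (0.54·0.13) = 5.701.
Smallest integer k = 6.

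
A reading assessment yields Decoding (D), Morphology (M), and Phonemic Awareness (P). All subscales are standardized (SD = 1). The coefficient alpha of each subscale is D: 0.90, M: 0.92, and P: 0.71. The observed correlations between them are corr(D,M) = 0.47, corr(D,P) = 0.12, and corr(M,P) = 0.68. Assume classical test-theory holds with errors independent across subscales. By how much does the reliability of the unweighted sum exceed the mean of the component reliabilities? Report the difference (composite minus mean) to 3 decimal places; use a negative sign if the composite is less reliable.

0.072

Var(sum) = 3 + 2.54 = 5.54; true-score variance = 2.53 + 2.54 = 5.07; composite reliability = 0.9152.
Mean component reliability = 0.8433.
Difference = 0.9152 − 0.8433 = 0.072.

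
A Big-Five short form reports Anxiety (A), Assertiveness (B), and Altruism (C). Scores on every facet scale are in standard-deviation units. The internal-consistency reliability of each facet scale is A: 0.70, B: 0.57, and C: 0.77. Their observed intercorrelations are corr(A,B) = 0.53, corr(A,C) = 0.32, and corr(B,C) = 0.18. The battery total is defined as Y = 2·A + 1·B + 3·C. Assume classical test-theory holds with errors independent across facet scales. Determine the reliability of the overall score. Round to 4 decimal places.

Var(Y) = 2² + 1 + 3² + 2·[2·0.53 + 6·0.32 + 3·0.18] = 14 + 7.04 = 21.04.
With uncorrelated errors the cross-covariances are all true-score covariance, so they carry over unchanged; only the diagonal terms shrink to ρᵢσᵢ².
True-score variance = [2²·0.70 + 0.57 + 3²·0.77] + 7.04 = 10.3 + 7.04 = 17.34.
Reliability = 17.34 / 21.04 = 0.8241.

0.8241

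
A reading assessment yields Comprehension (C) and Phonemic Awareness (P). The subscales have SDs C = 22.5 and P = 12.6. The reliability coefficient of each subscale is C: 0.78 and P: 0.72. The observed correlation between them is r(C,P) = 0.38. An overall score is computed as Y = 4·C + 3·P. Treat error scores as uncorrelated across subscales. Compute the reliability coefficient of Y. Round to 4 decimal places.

0.8199

Var(Y) = 4²·22.5² + 3²·12.6² + 2·[12·22.5·12.6·0.38] = 9528.84 + 2585.52 = 12114.4.
With uncorrelated errors the cross-covariances are all true-score covariance, so they carry over unchanged; only the diagonal terms shrink to ρᵢσᵢ².
True-score variance = [4²·22.5²·0.78 + 3²·12.6²·0.72] + 2585.52 = 7346.76 + 2585.52 = 9932.28.
Reliability = 9932.28 / 12114.4 = 0.8199.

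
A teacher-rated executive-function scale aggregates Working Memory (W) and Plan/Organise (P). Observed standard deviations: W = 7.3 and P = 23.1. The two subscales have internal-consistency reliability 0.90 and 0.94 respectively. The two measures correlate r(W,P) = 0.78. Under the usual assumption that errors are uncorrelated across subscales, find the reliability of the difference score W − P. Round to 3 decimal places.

Var(W−P) = 7.3² + 23.1² − 2·7.3·23.1·0.78 = 586.9 − 263.063 = 323.837.
Under uncorrelated errors the observed covariances equal the true-score covariances, so only the own-variance terms attenuate.
True-score variance = [7.3²·0.90 + 23.1²·0.94] − 263.063 = 549.554 − 263.063 = 286.492.
Reliability = 286.492 / 323.837 = 0.885.

0.885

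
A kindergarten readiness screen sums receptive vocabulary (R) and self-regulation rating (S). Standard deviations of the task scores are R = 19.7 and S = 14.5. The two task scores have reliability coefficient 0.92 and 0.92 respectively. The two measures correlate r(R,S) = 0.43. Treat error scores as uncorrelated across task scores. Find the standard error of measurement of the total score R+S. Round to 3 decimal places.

6.919

Var(total) = 598.34 + 245.659 = 843.999.
True-score variance = 550.473 + 245.659 = 796.132, so reliability = 0.9433.
Error variance = 843.999 − 796.132 = 47.8672; SEM = √47.8672 = 6.919.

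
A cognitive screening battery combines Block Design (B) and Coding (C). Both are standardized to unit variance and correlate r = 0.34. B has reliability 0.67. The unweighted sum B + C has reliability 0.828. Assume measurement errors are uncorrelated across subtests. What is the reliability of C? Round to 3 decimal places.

0.869

Var(B+C) = 2 + 2·0.34 = 2.680.
True-score variance = ρ_B + ρ_C + 2·0.34, so 0.828 = (0.67 + ρ_C + 0.68) / 2.680.
ρ_C = 0.828·2.680 − 0.67 − 0.68 = 0.869.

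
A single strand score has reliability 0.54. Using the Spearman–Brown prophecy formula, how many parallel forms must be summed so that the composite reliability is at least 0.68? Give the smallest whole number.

k ≥ ρ*(1−ρ₁)/(ρ₁(1−ρ*)) = 0.68·0.46 / (0.54·0.32) = 1.810.
Smallest integer k = 2.

2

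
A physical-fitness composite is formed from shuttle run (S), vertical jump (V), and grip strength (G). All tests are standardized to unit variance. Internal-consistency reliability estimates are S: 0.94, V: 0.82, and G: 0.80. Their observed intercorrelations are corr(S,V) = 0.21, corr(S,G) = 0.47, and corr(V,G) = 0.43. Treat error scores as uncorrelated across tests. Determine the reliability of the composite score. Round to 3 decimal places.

Var(S+V+G) = 3 + 2·[0.21 + 0.47 + 0.43] = 3 + 2.22 = 5.22.
Under uncorrelated errors the observed covariances equal the true-score covariances, so only the own-variance terms attenuate.
True-score variance = [0.94 + 0.82 + 0.80] + 2.22 = 2.56 + 2.22 = 4.78.
Reliability = 4.78 / 5.22 = 0.916.

0.916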